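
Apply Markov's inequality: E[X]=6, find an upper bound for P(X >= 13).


Markov: P(X >= a) <= E[X]/a
P(X >= 13) <= 6/13

6/13


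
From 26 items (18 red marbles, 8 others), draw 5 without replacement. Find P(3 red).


P(X=3) = C(18,3)*C(8,2) / C(26,5)
= 816*28 / 65780
= 22848/65780 = 5712/16445

5712/16445


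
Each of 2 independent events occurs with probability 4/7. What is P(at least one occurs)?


P(at least one) = 1 - P(none)
P(none) = (1 - 4/7)^2 = (3/7)^2 = 9/49
P(at least one) = 1 - 9/49 = 40/49

40/49


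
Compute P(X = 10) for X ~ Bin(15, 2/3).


P(X=10) = C(15,10) * p^10 * (1-p)^5
= 3003 * 1024/59049 * 1/243
= 1025024/4782969

1025024/4782969


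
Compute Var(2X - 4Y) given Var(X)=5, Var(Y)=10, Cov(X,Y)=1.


Var(2X - 4Y) = 2^2*Var(X) + (-4)^2*Var(Y) + 2*2*(-4)*Cov(X,Y)
= 4*5 + 16*10 - 16*1
= 20 + 160 - 16 = 164

164


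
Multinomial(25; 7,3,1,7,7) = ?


25! = 15511210043330985984000000
Denominator: 7!=5040 * 3!=6 * 1!=1 * 7!=5040 * 7!=5040
Coefficient = 15511210043330985984000000 / 768144384000 = 20193091776000

20193091776000


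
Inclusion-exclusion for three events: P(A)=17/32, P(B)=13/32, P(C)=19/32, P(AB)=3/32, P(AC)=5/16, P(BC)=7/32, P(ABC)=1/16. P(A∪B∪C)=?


P(A∪B∪C) = P(A)+P(B)+P(C) - P(AB)-P(AC)-P(BC) + P(ABC)
= 17/32+13/32+19/32 - 3/32-5/16-7/32 + 1/16
= 31/32

31/32


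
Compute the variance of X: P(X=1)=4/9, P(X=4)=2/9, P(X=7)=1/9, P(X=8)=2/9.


E[X] = 35/9, E[X^2] = 71/3
Var(X) = E[X^2] - (E[X])^2 = 71/3 - (35/9)^2 = 692/81

692/81


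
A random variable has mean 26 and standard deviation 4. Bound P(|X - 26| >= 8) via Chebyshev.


k = 8/4 = 2
Chebyshev: P(|X-mu| >= k*sigma) <= 1/k^2 = 1/2^2 = 1/4

1/4


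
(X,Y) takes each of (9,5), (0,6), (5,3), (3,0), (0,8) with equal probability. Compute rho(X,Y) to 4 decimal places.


Cov(X,Y) = -2.9600, Var(X) = 11.4400, Var(Y) = 7.4400
rho = Cov/(sqrt(VarX)*sqrt(VarY)) = -0.3208

-0.3208


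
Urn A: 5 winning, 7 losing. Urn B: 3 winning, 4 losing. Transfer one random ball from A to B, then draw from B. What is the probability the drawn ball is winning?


P(transfer winning) = 5/12; P(transfer losing) = 7/12
If winning transferred: Urn II has 4 winning of 8, so P(winning|winning moved) = 1/2
If losing transferred: Urn II has 3 winning of 8, so P(winning|losing moved) = 3/8
By total probability: P(winning) = 5/12*1/2 + 7/12*3/8 = 41/96

41/96


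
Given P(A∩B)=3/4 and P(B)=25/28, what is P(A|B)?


P(A|B) = P(A∩B)/P(B) = (105/140)/(125/140) = 105/125 = 21/25

21/25


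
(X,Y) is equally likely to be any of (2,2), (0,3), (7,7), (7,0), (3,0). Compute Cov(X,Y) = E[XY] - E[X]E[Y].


E[X]=19/5, E[Y]=12/5, E[XY]=53/5
Cov(X,Y) = E[XY] - E[X]E[Y] = 53/5 - 19/5*12/5 = 37/25

37/25


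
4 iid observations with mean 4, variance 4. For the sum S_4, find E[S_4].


E[S_n] = n*E[X_1] = 4*4 = 16

16


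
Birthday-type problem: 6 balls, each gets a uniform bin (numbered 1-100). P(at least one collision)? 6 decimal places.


P(all different) = prod((100-i)/100 for i=0..5) = 0.858278
P(at least one match) = 1 - 0.858278 = 0.141722

0.141722


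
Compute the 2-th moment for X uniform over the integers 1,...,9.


E[X^2] = (1/9) * sum(x^2 for x=1..9)
= 285/9 = 95/3

95/3


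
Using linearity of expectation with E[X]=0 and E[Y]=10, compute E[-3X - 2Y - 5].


E[-3X - 2Y - 5] = -3*E[X] - 2*E[Y] - 5
= (-3)*(0) + (-2)*(10) + (-5)
= 0 - 20 - 5 = -25

-25


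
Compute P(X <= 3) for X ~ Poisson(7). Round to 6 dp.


P(X<=3) = e^(-7)*7^0/0! + e^(-7)*7^1/1! + e^(-7)*7^2/2! + e^(-7)*7^3/3!
≈ 0.0009118820 + 0.0063831738 + 0.0223411082 + 0.0521292524
= 0.0817654164
≈ 0.081765

0.081765


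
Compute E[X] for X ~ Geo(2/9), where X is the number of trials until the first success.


For geometric (trials until first success), E[X] = 1/p = 1/(2/9) = 9/2

9/2


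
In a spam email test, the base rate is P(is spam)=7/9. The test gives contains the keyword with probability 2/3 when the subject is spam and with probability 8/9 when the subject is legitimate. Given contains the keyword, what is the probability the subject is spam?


P(A) = P(A|B)P(B) + P(A|B')P(B') = 2/3*7/9 + 8/9*2/9 = 58/81
P(B|A) = P(A|B)P(B)/P(A) = (14/27)/(58/81) = 21/29

21/29


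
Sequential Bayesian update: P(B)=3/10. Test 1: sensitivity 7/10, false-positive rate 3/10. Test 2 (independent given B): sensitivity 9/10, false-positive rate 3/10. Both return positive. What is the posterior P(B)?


After test 1: P(+) = 7/10*3/10 + 3/10*7/10 = 21/50
P(B|+) = (21/100)/(21/50) = 1/2
After test 2 (use post1 as new prior): P(+) = 9/10*1/2 + 3/10*1/2 = 3/5
P(B|+,+) = (9/20)/(3/5) = 3/4

3/4


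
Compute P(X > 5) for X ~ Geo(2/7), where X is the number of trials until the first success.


P(X > 5) = P(first 5 trials all fail) = (1-p)^5 = (5/7)^5 = 3125/16807

3125/16807


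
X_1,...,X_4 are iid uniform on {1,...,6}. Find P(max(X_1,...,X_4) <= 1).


P(max <= 1) = P(all X_i <= 1) = (P(X_1 <= 1))^4
= (1/6)^4 = 1/1296

1/1296


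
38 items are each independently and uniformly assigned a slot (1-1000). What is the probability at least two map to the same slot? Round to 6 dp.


P(all different) = prod((1000-i)/1000 for i=0..37) = 0.490683
P(at least one match) = 1 - 0.490683 = 0.509317

0.509317


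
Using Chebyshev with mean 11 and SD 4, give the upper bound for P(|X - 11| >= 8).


k = 8/4 = 2
Chebyshev: P(|X-mu| >= k*sigma) <= 1/k^2 = 1/2^2 = 1/4

1/4


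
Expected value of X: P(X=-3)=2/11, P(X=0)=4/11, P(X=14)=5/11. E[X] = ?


E[X] = sum(x * P(x))
= -3*2/11 + 0*4/11 + 14*5/11
= 64/11

64/11


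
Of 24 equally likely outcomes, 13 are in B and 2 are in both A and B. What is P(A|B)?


P(A|B) = P(A∩B)/P(B) = (2/24)/(13/24) = 2/13

2/13


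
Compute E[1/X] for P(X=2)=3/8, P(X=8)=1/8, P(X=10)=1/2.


E[1/X] = sum(g(x)*P(x))
= 1/2*3/8 + 1/8*1/8 + 1/10*1/2
= 81/320

81/320


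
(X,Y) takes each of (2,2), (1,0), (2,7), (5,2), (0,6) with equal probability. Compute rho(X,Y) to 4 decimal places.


Cov(X,Y) = -1.2000, Var(X) = 2.8000, Var(Y) = 7.0400
rho = Cov/(sqrt(VarX)*sqrt(VarY)) = -0.2703

-0.2703


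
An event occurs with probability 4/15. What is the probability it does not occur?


P(A') = 1 - P(A) = 1 - 4/15 = 11/15

11/15


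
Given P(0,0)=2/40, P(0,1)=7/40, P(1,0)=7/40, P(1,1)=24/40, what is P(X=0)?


P(X=0) = P(0,0)+P(0,1) = 2/40 + 7/40 = 9/40

9/40


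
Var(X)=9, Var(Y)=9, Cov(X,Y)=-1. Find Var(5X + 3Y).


Var(5X + 3Y) = 5^2*Var(X) + 3^2*Var(Y) + 2*5*3*Cov(X,Y)
= 25*9 + 9*9 + 30*(-1)
= 225 + 81 - 30 = 276

276


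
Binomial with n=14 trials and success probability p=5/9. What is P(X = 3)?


P(X=3) = C(14,3) * p^3 * (1-p)^11
= 364 * 125/729 * 4194304/31381059609
= 190840832000/22876792454961

190840832000/22876792454961


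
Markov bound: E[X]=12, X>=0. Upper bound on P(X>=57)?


Markov: P(X >= a) <= E[X]/a
P(X >= 57) <= 12/57 = 4/19

4/19


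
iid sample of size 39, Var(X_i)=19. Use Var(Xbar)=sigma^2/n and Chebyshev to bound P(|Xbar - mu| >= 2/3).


Var(Xbar) = Var(X)/n = 19/39
Chebyshev: P(|Xbar-mu| >= 2/3) <= Var(Xbar)/(2/3)^2 = (19/39)/(4/9) = 57/52
Bound exceeds 1, so trivial bound: 1

1


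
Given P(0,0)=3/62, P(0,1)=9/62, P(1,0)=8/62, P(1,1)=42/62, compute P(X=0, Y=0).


Read from table: P(X=0, Y=0) = 3/62

3/62


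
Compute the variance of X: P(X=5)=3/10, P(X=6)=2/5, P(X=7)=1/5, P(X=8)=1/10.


E[X] = 61/10, E[X^2] = 381/10
Var(X) = E[X^2] - (E[X])^2 = 381/10 - (61/10)^2 = 89/100

89/100


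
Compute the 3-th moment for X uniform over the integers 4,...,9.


E[X^3] = (1/6) * sum(x^3 for x=4..9)
= 1989/6 = 663/2

663/2


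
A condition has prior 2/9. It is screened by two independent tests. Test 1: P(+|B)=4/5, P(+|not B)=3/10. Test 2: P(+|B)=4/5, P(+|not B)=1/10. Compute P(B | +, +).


After test 1: P(+) = 4/5*2/9 + 3/10*7/9 = 37/90
P(B|+) = (8/45)/(37/90) = 16/37
After test 2 (use post1 as new prior): P(+) = 4/5*16/37 + 1/10*21/37 = 149/370
P(B|+,+) = (64/185)/(149/370) = 128/149

128/149


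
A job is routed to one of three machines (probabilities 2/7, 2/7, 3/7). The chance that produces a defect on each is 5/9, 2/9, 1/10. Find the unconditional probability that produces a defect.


P(A) = P(A|B1)P(B1) + P(A|B2)P(B2) + P(A|B3)P(B3)
= 5/9*2/7 + 2/9*2/7 + 1/10*3/7
= 10/63 + 4/63 + 3/70 = 167/630

167/630


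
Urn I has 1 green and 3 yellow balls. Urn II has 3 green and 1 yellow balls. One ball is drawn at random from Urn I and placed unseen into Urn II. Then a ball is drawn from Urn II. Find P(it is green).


P(transfer green) = 1/4; P(transfer yellow) = 3/4
If green transferred: Urn II has 4 green of 5, so P(green|green moved) = 4/5
If yellow transferred: Urn II has 3 green of 5, so P(green|yellow moved) = 3/5
By total probability: P(green) = 1/4*4/5 + 3/4*3/5 = 13/20

13/20


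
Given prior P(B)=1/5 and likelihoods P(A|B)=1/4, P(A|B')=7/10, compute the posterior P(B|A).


P(A) = P(A|B)P(B) + P(A|B')P(B') = 1/4*1/5 + 7/10*4/5 = 61/100
P(B|A) = P(A|B)P(B)/P(A) = (1/20)/(61/100) = 5/61

5/61


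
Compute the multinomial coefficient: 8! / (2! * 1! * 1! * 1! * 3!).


8! = 40320
Denominator: 2!=2 * 1!=1 * 1!=1 * 1!=1 * 3!=6
Coefficient = 40320 / 12 = 3360

3360


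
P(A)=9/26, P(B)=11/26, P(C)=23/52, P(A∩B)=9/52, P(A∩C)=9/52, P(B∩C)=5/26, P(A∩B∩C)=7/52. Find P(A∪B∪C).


P(A∪B∪C) = P(A)+P(B)+P(C) - P(AB)-P(AC)-P(BC) + P(ABC)
= 9/26+11/26+23/52 - 9/52-9/52-5/26 + 7/52
= 21/26

21/26


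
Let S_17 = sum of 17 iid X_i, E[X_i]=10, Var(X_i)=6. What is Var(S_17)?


By independence, Var(S_n) = n*Var(X_1) = 17*6 = 102

102


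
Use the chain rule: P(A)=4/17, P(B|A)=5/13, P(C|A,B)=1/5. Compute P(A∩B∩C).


P(A∩B∩C) = P(A) * P(B|A) * P(C|A∩B)
= 4/17 * 5/13 * 1/5
= 20/221 * 1/5 = 4/221

4/221


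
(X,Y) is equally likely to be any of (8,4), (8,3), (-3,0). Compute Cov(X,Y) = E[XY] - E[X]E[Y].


E[X]=13/3, E[Y]=7/3, E[XY]=56/3
Cov(X,Y) = E[XY] - E[X]E[Y] = 56/3 - 13/3*7/3 = 77/9

77/9


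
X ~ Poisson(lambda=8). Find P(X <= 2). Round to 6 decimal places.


P(X<=2) = e^(-8)*8^0/0! + e^(-8)*8^1/1! + e^(-8)*8^2/2!
≈ 0.0003354626 + 0.0026837010 + 0.0107348041
= 0.0137539677
≈ 0.013754

0.013754


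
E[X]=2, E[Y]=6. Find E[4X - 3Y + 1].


E[4X - 3Y + 1] = 4*E[X] - 3*E[Y] + 1
= (4)*(2) + (-3)*(6) + (1)
= 8 - 18 + 1 = -9

-9


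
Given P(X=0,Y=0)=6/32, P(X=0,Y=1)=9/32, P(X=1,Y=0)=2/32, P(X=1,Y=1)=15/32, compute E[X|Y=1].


P(Y=1) = 24/32
E[X|Y=1] = (0*9 + 1*15)/24 = 15/24 = 5/8

5/8


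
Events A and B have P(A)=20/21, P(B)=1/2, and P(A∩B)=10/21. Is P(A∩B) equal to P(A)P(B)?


P(A)*P(B) = 20/21*1/2 = 10/21
P(A∩B) = 10/21, which equals P(A)P(B), so independent

Yes, A and B are independent


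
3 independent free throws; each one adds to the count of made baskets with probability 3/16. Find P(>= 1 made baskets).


P(at least one) = 1 - P(none)
P(none) = (1 - 3/16)^3 = (13/16)^3 = 2197/4096
P(at least one) = 1 - 2197/4096 = 1899/4096

1899/4096


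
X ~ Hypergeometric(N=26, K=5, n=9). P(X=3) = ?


P(X=3) = C(5,3)*C(21,6) / C(26,9)
= 10*54264 / 3124550
= 542640/3124550 = 2856/16445

2856/16445


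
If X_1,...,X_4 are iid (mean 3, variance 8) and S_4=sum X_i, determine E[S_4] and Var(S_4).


E[S_n] = n*mu = 4*3 = 12
Var(S_n) = n*sigma^2 = 4*8 = 32

E[S_4]=12, Var(S_4)=32


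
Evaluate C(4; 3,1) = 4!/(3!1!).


4! = 24
Denominator: 3!=6 * 1!=1
Coefficient = 24 / 6 = 4

4


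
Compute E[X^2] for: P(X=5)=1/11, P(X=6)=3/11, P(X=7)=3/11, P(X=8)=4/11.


E[X^2] = sum(x^2 * P(x))
= 25*1/11 + 36*3/11 + 49*3/11 + 64*4/11
= 536/11

536/11


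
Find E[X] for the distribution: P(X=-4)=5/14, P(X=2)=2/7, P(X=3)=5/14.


E[X] = sum(x * P(x))
= -4*5/14 + 2*2/7 + 3*5/14
= 3/14

3/14


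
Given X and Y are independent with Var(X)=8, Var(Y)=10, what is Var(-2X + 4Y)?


Independence => Cov(X,Y)=0
Var(-2X + 4Y) = (-2)^2*Var(X) + 4^2*Var(Y)
= 4*8 + 16*10 = 192

192


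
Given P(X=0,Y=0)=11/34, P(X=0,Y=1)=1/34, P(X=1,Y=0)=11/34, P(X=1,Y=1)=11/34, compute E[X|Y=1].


P(Y=1) = 12/34
E[X|Y=1] = (0*1 + 1*11)/12 = 11/12

11/12


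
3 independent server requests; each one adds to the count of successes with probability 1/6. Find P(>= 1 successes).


P(at least one) = 1 - P(none)
P(none) = (1 - 1/6)^3 = (5/6)^3 = 125/216
P(at least one) = 1 - 125/216 = 91/216

91/216


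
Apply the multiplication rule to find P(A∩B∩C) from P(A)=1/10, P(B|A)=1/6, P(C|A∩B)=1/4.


P(A∩B∩C) = P(A) * P(B|A) * P(C|A∩B)
= 1/10 * 1/6 * 1/4
= 1/60 * 1/4 = 1/240

1/240


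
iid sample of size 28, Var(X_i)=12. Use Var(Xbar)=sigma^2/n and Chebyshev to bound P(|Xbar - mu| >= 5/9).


Var(Xbar) = Var(X)/n = 12/28
Chebyshev: P(|Xbar-mu| >= 5/9) <= Var(Xbar)/(5/9)^2 = (3/7)/(25/81) = 243/175
Bound exceeds 1, so trivial bound: 1

1


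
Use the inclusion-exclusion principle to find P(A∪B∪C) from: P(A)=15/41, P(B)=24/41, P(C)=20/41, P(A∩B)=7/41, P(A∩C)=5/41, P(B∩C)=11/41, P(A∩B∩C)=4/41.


P(A∪B∪C) = P(A)+P(B)+P(C) - P(AB)-P(AC)-P(BC) + P(ABC)
= 15/41+24/41+20/41 - 7/41-5/41-11/41 + 4/41
= 40/41

40/41


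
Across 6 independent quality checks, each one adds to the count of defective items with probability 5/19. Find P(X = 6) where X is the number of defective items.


P(X=6) = C(6,6) * p^6 * (1-p)^0
= 1 * 15625/47045881 * 1
= 15625/47045881

15625/47045881


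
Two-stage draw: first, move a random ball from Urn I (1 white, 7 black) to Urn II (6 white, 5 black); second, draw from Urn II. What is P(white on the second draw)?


P(transfer white) = 1/8; P(transfer black) = 7/8
If white transferred: Urn II has 7 white of 12, so P(white|white moved) = 7/12
If black transferred: Urn II has 6 white of 12, so P(white|black moved) = 1/2
By total probability: P(white) = 1/8*7/12 + 7/8*1/2 = 49/96

49/96


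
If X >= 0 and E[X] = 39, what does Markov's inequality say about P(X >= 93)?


Markov: P(X >= a) <= E[X]/a
P(X >= 93) <= 39/93 = 13/31

13/31


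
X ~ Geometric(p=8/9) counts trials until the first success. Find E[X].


For geometric (trials until first success), E[X] = 1/p = 1/(8/9) = 9/8

9/8


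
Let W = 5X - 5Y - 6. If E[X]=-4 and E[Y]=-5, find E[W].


E[5X - 5Y - 6] = 5*E[X] - 5*E[Y] - 6
= (5)*(-4) + (-5)*(-5) + (-6)
= -20 + 25 - 6 = -1

-1


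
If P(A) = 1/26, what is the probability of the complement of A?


P(A') = 1 - P(A) = 1 - 1/26 = 25/26

25/26


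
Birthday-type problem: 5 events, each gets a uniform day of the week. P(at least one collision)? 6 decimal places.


P(all different) = prod((7-i)/7 for i=0..4) = 0.149938
P(at least one match) = 1 - 0.149938 = 0.850062

0.850062


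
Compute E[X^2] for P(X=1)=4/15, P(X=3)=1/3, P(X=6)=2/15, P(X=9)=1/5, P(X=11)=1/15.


E[X^2] = sum(g(x)*P(x))
= 1*4/15 + 9*1/3 + 36*2/15 + 81*1/5 + 121*1/15
= 97/3

97/3


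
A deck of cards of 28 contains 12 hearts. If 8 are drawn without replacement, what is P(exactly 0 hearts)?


P(X=0) = C(12,0)*C(16,8) / C(28,8)
= 1*12870 / 3108105
= 12870/3108105 = 2/483

2/483


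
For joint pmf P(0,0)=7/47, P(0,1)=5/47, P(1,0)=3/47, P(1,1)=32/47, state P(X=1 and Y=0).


Read from table: P(X=1, Y=0) = 3/47

3/47


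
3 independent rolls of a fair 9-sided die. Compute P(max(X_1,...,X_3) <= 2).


P(max <= 2) = P(all X_i <= 2) = (P(X_1 <= 2))^3
= (2/9)^3 = 8/729

8/729


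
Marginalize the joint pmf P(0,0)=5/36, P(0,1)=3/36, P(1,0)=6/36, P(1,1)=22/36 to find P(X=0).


P(X=0) = P(0,0)+P(0,1) = 5/36 + 3/36 = 8/36 = 2/9

2/9


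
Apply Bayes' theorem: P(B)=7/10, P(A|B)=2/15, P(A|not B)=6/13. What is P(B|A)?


P(A) = P(A|B)P(B) + P(A|B')P(B') = 2/15*7/10 + 6/13*3/10 = 226/975
P(B|A) = P(A|B)P(B)/P(A) = (7/75)/(226/975) = 91/226

91/226


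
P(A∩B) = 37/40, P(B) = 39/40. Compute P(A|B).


P(A|B) = P(A∩B)/P(B) = (37/40)/(39/40) = 37/39

37/39


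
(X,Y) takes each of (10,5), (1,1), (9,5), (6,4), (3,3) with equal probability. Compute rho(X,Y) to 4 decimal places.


Cov(X,Y) = 4.9200, Var(X) = 11.7600, Var(Y) = 2.2400
rho = Cov/(sqrt(VarX)*sqrt(VarY)) = 0.9586

0.9586


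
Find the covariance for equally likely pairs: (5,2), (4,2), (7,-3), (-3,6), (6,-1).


E[X]=19/5, E[Y]=6/5, E[XY]=-27/5
Cov(X,Y) = E[XY] - E[X]E[Y] = -27/5 - 19/5*6/5 = -249/25

-249/25


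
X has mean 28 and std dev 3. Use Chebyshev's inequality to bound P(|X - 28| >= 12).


k = 12/3 = 4
Chebyshev: P(|X-mu| >= k*sigma) <= 1/k^2 = 1/4^2 = 1/16

1/16


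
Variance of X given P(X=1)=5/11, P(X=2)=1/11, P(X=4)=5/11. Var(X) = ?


E[X] = 27/11, E[X^2] = 89/11
Var(X) = E[X^2] - (E[X])^2 = 89/11 - (27/11)^2 = 250/121

250/121


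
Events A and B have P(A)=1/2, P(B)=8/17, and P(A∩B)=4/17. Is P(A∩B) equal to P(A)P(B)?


P(A)*P(B) = 1/2*8/17 = 4/17
P(A∩B) = 4/17, which equals P(A)P(B), so independent

Yes, A and B are independent


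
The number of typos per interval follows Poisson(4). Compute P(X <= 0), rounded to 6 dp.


P(X<=0) = e^(-4)*4^0/0!
≈ 0.0183156389
≈ 0.018316

0.018316


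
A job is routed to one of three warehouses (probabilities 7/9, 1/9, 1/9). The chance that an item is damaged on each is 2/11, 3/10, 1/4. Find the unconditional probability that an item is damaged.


P(A) = P(A|B1)P(B1) + P(A|B2)P(B2) + P(A|B3)P(B3)
= 2/11*7/9 + 3/10*1/9 + 1/4*1/9
= 14/99 + 1/30 + 1/36 = 401/1980

401/1980


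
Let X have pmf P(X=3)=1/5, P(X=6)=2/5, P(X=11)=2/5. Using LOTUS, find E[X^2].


E[X^2] = sum(g(x)*P(x))
= 9*1/5 + 36*2/5 + 121*2/5
= 323/5

323/5


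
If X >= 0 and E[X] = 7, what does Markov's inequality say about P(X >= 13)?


Markov: P(X >= a) <= E[X]/a
P(X >= 13) <= 7/13

7/13


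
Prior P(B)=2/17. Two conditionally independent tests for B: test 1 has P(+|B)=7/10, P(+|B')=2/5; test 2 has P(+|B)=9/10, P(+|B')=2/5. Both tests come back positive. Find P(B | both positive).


After test 1: P(+) = 7/10*2/17 + 2/5*15/17 = 37/85
P(B|+) = (7/85)/(37/85) = 7/37
After test 2 (use post1 as new prior): P(+) = 9/10*7/37 + 2/5*30/37 = 183/370
P(B|+,+) = (63/370)/(183/370) = 21/61

21/61


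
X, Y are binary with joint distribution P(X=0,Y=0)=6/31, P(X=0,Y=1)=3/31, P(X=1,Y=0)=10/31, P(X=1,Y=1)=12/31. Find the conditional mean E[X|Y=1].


P(Y=1) = 15/31
E[X|Y=1] = (0*3 + 1*12)/15 = 12/15 = 4/5

4/5


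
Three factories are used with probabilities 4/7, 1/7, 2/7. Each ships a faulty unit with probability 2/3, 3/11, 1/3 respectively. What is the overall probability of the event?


P(A) = P(A|B1)P(B1) + P(A|B2)P(B2) + P(A|B3)P(B3)
= 2/3*4/7 + 3/11*1/7 + 1/3*2/7
= 8/21 + 3/77 + 2/21 = 17/33

17/33


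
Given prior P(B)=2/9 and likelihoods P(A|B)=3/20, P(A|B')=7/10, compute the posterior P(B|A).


P(A) = P(A|B)P(B) + P(A|B')P(B') = 3/20*2/9 + 7/10*7/9 = 26/45
P(B|A) = P(A|B)P(B)/P(A) = (1/30)/(26/45) = 3/52

3/52


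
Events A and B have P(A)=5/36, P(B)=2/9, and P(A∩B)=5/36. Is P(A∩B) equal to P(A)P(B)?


P(A)*P(B) = 5/36*2/9 = 5/162
P(A∩B) = 5/36 != 5/162, so not independent

No, A and B are not independent


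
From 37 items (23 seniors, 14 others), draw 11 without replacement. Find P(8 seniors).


P(X=8) = C(23,8)*C(14,3) / C(37,11)
= 490314*364 / 854992152
= 178474296/854992152 = 62491/299367

62491/299367


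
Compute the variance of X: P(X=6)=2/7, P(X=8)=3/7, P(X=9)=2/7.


E[X] = 54/7, E[X^2] = 426/7
Var(X) = E[X^2] - (E[X])^2 = 426/7 - (54/7)^2 = 66/49

66/49


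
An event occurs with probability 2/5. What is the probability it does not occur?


P(A') = 1 - P(A) = 1 - 2/5 = 3/5

3/5


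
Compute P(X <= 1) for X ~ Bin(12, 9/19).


P(X<=1) = P(X=0) + P(X=1)
= 1000000000000/2213314919066161 + 10800000000000/2213314919066161
= 11800000000000/2213314919066161

11800000000000/2213314919066161


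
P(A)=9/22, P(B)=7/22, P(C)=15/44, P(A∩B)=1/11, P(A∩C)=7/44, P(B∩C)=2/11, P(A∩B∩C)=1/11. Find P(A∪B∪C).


P(A∪B∪C) = P(A)+P(B)+P(C) - P(AB)-P(AC)-P(BC) + P(ABC)
= 9/22+7/22+15/44 - 1/11-7/44-2/11 + 1/11
= 8/11

8/11


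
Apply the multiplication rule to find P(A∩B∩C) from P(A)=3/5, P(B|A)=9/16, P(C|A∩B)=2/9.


P(A∩B∩C) = P(A) * P(B|A) * P(C|A∩B)
= 3/5 * 9/16 * 2/9
= 27/80 * 2/9 = 3/40

3/40


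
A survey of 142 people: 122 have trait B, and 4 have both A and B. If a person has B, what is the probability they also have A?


P(A|B) = P(A∩B)/P(B) = (4/142)/(122/142) = 4/122 = 2/61

2/61


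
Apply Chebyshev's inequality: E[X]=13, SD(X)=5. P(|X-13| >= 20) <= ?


k = 20/5 = 4
Chebyshev: P(|X-mu| >= k*sigma) <= 1/k^2 = 1/4^2 = 1/16

1/16


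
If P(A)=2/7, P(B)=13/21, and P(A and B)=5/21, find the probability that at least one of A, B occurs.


P(A∪B) = P(A) + P(B) - P(A∩B)
= 2/7 + 13/21 - 5/21 = 2/3

2/3


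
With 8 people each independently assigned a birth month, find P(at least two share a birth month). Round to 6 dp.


P(all different) = prod((12-i)/12 for i=0..7) = 0.046417
P(at least one match) = 1 - 0.046417 = 0.953583

0.953583


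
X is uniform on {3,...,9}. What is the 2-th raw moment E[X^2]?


E[X^2] = (1/7) * sum(x^2 for x=3..9)
= 280/7 = 40

40


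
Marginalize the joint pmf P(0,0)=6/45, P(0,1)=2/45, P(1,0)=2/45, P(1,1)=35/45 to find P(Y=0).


P(Y=0) = P(0,0)+P(1,0) = 6/45 + 2/45 = 8/45

8/45


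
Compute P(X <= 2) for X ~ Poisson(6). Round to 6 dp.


P(X<=2) = e^(-6)*6^0/0! + e^(-6)*6^1/1! + e^(-6)*6^2/2!
≈ 0.0024787522 + 0.0148725131 + 0.0446175392
= 0.0619688045
≈ 0.061969

0.061969


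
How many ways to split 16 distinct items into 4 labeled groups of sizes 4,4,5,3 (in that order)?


16! = 20922789888000
Denominator: 4!=24 * 4!=24 * 5!=120 * 3!=6
Coefficient = 20922789888000 / 414720 = 50450400

50450400


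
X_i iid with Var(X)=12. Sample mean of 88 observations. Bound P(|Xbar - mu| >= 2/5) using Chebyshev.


Var(Xbar) = Var(X)/n = 12/88
Chebyshev: P(|Xbar-mu| >= 2/5) <= Var(Xbar)/(2/5)^2 = (3/22)/(4/25) = 75/88

75/88


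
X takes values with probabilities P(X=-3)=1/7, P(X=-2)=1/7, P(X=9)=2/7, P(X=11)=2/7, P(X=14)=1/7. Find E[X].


E[X] = sum(x * P(x))
= -3*1/7 - 2*1/7 + 9*2/7 + 11*2/7 + 14*1/7
= 7

7


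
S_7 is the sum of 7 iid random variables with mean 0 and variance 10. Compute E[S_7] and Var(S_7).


E[S_n] = n*mu = 7*0 = 0
Var(S_n) = n*sigma^2 = 7*10 = 70

E[S_7]=0, Var(S_7)=70


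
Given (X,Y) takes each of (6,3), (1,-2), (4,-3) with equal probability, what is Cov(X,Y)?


E[X]=11/3, E[Y]=-2/3, E[XY]=4/3
Cov(X,Y) = E[XY] - E[X]E[Y] = 4/3 - 11/3*-2/3 = 34/9

34/9


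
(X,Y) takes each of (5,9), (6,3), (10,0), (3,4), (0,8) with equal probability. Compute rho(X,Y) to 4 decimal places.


Cov(X,Y) = -8.0400, Var(X) = 10.9600, Var(Y) = 10.9600
rho = Cov/(sqrt(VarX)*sqrt(VarY)) = -0.7336

-0.7336


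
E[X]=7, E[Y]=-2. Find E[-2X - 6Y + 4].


E[-2X - 6Y + 4] = -2*E[X] - 6*E[Y] + 4
= (-2)*(7) + (-6)*(-2) + (4)
= -14 + 12 + 4 = 2

2


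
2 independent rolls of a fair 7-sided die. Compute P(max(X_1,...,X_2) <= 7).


P(max <= 7) = P(all X_i <= 7) = (P(X_1 <= 7))^2
= (7/7)^2 = 1^2 = 1

1


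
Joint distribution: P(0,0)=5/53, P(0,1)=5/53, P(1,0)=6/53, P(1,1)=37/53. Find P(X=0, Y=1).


Read from table: P(X=0, Y=1) = 5/53

5/53


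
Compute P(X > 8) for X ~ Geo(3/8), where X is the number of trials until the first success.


P(X > 8) = P(first 8 trials all fail) = (1-p)^8 = (5/8)^8 = 390625/16777216

390625/16777216


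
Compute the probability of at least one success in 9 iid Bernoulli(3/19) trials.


P(at least one) = 1 - P(none)
P(none) = (1 - 3/19)^9 = (16/19)^9 = 68719476736/322687697779
P(at least one) = 1 - 68719476736/322687697779 = 253968221043/322687697779

253968221043/322687697779


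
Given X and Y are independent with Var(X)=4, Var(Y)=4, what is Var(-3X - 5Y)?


Independence => Cov(X,Y)=0
Var(-3X - 5Y) = (-3)^2*Var(X) + (-5)^2*Var(Y)
= 9*4 + 25*4 = 136

136


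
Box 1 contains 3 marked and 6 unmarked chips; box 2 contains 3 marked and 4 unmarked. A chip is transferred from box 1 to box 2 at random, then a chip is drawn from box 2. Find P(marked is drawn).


P(transfer marked) = 3/9 = 1/3; P(transfer unmarked) = 2/3
If marked transferred: Urn II has 4 marked of 8, so P(marked|marked moved) = 1/2
If unmarked transferred: Urn II has 3 marked of 8, so P(marked|unmarked moved) = 3/8
By total probability: P(marked) = 1/3*1/2 + 2/3*3/8 = 5/12

5/12


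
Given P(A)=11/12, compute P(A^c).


P(A') = 1 - P(A) = 1 - 11/12 = 1/12

1/12


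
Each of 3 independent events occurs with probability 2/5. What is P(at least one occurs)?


P(at least one) = 1 - P(none)
P(none) = (1 - 2/5)^3 = (3/5)^3 = 27/125
P(at least one) = 1 - 27/125 = 98/125

98/125


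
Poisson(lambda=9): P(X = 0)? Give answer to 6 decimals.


P(X=0) = e^(-9) * 9^0 / 0!
≈ 0.0001234098041 * 1 / 1
≈ 0.000123

0.000123


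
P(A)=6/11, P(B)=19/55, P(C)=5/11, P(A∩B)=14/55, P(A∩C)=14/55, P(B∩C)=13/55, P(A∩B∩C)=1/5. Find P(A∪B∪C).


P(A∪B∪C) = P(A)+P(B)+P(C) - P(AB)-P(AC)-P(BC) + P(ABC)
= 6/11+19/55+5/11 - 14/55-14/55-13/55 + 1/5
= 4/5

4/5


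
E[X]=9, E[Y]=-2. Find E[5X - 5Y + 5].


E[5X - 5Y + 5] = 5*E[X] - 5*E[Y] + 5
= (5)*(9) + (-5)*(-2) + (5)
= 45 + 10 + 5 = 60

60


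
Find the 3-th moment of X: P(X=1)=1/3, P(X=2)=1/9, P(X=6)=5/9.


E[X^3] = sum(x^3 * P(x))
= 1*1/3 + 8*1/9 + 216*5/9
= 1091/9

1091/9


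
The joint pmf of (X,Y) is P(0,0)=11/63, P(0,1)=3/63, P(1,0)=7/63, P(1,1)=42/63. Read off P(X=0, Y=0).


Read from table: P(X=0, Y=0) = 11/63

11/63


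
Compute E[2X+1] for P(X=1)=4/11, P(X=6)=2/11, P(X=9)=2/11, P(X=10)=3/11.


E[2X+1] = sum(g(x)*P(x))
= 3*4/11 + 13*2/11 + 19*2/11 + 21*3/11
= 139/11

139/11


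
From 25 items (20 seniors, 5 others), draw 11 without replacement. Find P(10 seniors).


P(X=10) = C(20,10)*C(5,1) / C(25,11)
= 184756*5 / 4457400
= 923780/4457400 = 143/690

143/690


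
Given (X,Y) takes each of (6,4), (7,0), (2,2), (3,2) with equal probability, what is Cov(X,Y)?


E[X]=9/2, E[Y]=2, E[XY]=17/2
Cov(X,Y) = E[XY] - E[X]E[Y] = 17/2 - 9/2*2 = -1/2

-1/2


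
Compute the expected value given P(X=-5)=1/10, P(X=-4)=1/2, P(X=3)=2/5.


E[X] = sum(x * P(x))
= -5*1/10 - 4*1/2 + 3*2/5
= -13/10

-13/10


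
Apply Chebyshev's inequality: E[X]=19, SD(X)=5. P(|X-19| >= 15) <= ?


k = 15/5 = 3
Chebyshev: P(|X-mu| >= k*sigma) <= 1/k^2 = 1/3^2 = 1/9

1/9


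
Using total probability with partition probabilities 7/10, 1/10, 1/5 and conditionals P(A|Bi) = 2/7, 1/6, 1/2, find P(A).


P(A) = P(A|B1)P(B1) + P(A|B2)P(B2) + P(A|B3)P(B3)
= 2/7*7/10 + 1/6*1/10 + 1/2*1/5
= 1/5 + 1/60 + 1/10 = 19/60

19/60


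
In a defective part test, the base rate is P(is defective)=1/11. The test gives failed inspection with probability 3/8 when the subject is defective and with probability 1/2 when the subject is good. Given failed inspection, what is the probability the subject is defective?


P(A) = P(A|B)P(B) + P(A|B')P(B') = 3/8*1/11 + 1/2*10/11 = 43/88
P(B|A) = P(A|B)P(B)/P(A) = (3/88)/(43/88) = 3/43

3/43


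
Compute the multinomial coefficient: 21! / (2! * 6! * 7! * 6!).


21! = 51090942171709440000
Denominator: 2!=2 * 6!=720 * 7!=5040 * 6!=720
Coefficient = 51090942171709440000 / 5225472000 = 9777287520

9777287520


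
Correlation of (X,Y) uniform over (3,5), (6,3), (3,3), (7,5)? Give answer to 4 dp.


Cov(X,Y) = 0.2500, Var(X) = 3.1875, Var(Y) = 1.0000
rho = Cov/(sqrt(VarX)*sqrt(VarY)) = 0.1400

0.1400


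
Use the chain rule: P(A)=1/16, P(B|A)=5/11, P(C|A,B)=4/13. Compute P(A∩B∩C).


P(A∩B∩C) = P(A) * P(B|A) * P(C|A∩B)
= 1/16 * 5/11 * 4/13
= 5/176 * 4/13 = 5/572

5/572


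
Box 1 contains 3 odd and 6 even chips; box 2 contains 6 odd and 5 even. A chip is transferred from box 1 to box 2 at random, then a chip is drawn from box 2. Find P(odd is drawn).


P(transfer odd) = 3/9 = 1/3; P(transfer even) = 2/3
If odd transferred: Urn II has 7 odd of 12, so P(odd|odd moved) = 7/12
If even transferred: Urn II has 6 odd of 12, so P(odd|even moved) = 1/2
By total probability: P(odd) = 1/3*7/12 + 2/3*1/2 = 19/36

19/36


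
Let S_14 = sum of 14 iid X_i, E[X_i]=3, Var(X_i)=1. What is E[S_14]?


E[S_n] = n*E[X_1] = 14*3 = 42

42


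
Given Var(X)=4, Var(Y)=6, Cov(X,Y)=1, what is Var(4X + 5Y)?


Var(4X + 5Y) = 4^2*Var(X) + 5^2*Var(Y) + 2*4*5*Cov(X,Y)
= 16*4 + 25*6 + 40*1
= 64 + 150 + 40 = 254

254


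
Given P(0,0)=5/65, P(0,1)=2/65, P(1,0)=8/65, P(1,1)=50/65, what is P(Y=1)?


P(Y=1) = P(0,1)+P(1,1) = 2/65 + 50/65 = 52/65 = 4/5

4/5


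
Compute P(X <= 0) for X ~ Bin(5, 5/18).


P(X<=0) = P(X=0)
= 371293/1889568
= 371293/1889568

371293/1889568


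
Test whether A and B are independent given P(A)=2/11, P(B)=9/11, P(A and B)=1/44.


P(A)*P(B) = 2/11*9/11 = 18/121
P(A∩B) = 1/44 != 18/121, so not independent

No, A and B are not independent


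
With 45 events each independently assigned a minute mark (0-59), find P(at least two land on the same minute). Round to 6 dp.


P(all different) = prod((60-i)/60 for i=0..44) = 0.000000
P(at least one match) = 1 - 0.000000 = 1.000000

1.000000


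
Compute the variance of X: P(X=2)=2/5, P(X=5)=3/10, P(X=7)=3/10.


E[X] = 22/5, E[X^2] = 119/5
Var(X) = E[X^2] - (E[X])^2 = 119/5 - (22/5)^2 = 111/25

111/25


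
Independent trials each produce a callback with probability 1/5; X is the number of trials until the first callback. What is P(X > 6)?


P(X > 6) = P(first 6 trials all fail) = (1-p)^6 = (4/5)^6 = 4096/15625

4096/15625


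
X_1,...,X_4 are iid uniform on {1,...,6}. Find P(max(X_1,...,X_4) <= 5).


P(max <= 5) = P(all X_i <= 5) = (P(X_1 <= 5))^4
= (5/6)^4 = 625/1296

625/1296


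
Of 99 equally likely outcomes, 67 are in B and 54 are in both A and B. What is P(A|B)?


P(A|B) = P(A∩B)/P(B) = (54/99)/(67/99) = 54/67

54/67


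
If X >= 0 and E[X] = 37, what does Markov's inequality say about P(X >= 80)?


Markov: P(X >= a) <= E[X]/a
P(X >= 80) <= 37/80

37/80


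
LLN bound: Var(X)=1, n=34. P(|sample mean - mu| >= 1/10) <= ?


Var(Xbar) = Var(X)/n = 1/34
Chebyshev: P(|Xbar-mu| >= 1/10) <= Var(Xbar)/(1/10)^2 = (1/34)/(1/100) = 50/17
Bound exceeds 1, so trivial bound: 1

1


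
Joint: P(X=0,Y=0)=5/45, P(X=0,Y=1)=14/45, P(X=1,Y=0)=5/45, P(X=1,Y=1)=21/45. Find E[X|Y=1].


P(Y=1) = 35/45
E[X|Y=1] = (0*14 + 1*21)/35 = 21/35 = 3/5

3/5


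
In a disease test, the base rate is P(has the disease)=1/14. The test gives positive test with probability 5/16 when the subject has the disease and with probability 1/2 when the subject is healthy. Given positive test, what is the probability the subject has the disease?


P(A) = P(A|B)P(B) + P(A|B')P(B') = 5/16*1/14 + 1/2*13/14 = 109/224
P(B|A) = P(A|B)P(B)/P(A) = (5/224)/(109/224) = 5/109

5/109


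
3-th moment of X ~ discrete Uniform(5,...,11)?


E[X^3] = (1/7) * sum(x^3 for x=5..11)
= 4256/7 = 608

608


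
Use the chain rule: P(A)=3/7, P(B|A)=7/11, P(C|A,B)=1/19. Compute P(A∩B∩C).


P(A∩B∩C) = P(A) * P(B|A) * P(C|A∩B)
= 3/7 * 7/11 * 1/19
= 3/11 * 1/19 = 3/209

3/209


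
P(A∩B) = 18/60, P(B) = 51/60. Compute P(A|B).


P(A|B) = P(A∩B)/P(B) = (18/60)/(51/60) = 18/51 = 6/17

6/17


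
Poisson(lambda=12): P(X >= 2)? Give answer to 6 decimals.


P(X>=2) = 1 - P(X<=1) = 1 - (e^(-12)*12^0/0! + e^(-12)*12^1/1!)
≈ 1 - (0.0000061442 + 0.0000737305)
= 1 - 0.0000798747 = 0.9999201253
≈ 0.999920

0.999920


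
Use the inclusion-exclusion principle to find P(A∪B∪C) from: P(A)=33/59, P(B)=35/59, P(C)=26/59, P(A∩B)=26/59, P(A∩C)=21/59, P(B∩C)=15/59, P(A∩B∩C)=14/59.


P(A∪B∪C) = P(A)+P(B)+P(C) - P(AB)-P(AC)-P(BC) + P(ABC)
= 33/59+35/59+26/59 - 26/59-21/59-15/59 + 14/59
= 46/59

46/59


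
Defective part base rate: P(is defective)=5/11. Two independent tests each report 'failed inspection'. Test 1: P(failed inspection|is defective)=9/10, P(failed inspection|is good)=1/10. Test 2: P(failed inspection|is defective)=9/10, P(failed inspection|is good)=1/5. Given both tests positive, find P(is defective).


After test 1: P(+) = 9/10*5/11 + 1/10*6/11 = 51/110
P(B|+) = (9/22)/(51/110) = 15/17
After test 2 (use post1 as new prior): P(+) = 9/10*15/17 + 1/5*2/17 = 139/170
P(B|+,+) = (27/34)/(139/170) = 135/139

135/139


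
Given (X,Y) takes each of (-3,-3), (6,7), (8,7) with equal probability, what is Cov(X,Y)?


E[X]=11/3, E[Y]=11/3, E[XY]=107/3
Cov(X,Y) = E[XY] - E[X]E[Y] = 107/3 - 11/3*11/3 = 200/9

200/9


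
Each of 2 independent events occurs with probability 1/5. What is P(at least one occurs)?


P(at least one) = 1 - P(none)
P(none) = (1 - 1/5)^2 = (4/5)^2 = 16/25
P(at least one) = 1 - 16/25 = 9/25

9/25


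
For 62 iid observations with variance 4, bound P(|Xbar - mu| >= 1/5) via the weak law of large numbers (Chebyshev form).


Var(Xbar) = Var(X)/n = 4/62
Chebyshev: P(|Xbar-mu| >= 1/5) <= Var(Xbar)/(1/5)^2 = (2/31)/(1/25) = 50/31
Bound exceeds 1, so trivial bound: 1

1


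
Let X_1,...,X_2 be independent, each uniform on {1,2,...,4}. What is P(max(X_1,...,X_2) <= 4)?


P(max <= 4) = P(all X_i <= 4) = (P(X_1 <= 4))^2
= (4/4)^2 = 1^2 = 1

1


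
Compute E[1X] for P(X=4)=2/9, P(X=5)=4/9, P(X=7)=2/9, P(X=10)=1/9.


E[1X] = sum(g(x)*P(x))
= 4*2/9 + 5*4/9 + 7*2/9 + 10*1/9
= 52/9

52/9


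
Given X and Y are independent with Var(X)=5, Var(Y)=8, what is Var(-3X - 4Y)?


Independence => Cov(X,Y)=0
Var(-3X - 4Y) = (-3)^2*Var(X) + (-4)^2*Var(Y)
= 9*5 + 16*8 = 173

173


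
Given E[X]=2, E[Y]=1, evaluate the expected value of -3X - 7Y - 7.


E[-3X - 7Y - 7] = -3*E[X] - 7*E[Y] - 7
= (-3)*(2) + (-7)*(1) + (-7)
= -6 - 7 - 7 = -20

-20


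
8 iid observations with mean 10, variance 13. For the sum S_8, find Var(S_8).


By independence, Var(S_n) = n*Var(X_1) = 8*13 = 104

104


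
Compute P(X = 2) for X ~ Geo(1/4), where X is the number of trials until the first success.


P(X=2) = (1-p)^1 * p = (3/4)^1 * 1/4
= 3/4 * 1/4 = 3/16

3/16


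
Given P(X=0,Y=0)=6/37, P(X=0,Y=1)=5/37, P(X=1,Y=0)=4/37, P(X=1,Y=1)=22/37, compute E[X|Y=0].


P(Y=0) = 10/37
E[X|Y=0] = (0*6 + 1*4)/10 = 4/10 = 2/5

2/5


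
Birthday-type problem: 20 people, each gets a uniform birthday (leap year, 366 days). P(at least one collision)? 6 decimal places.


P(all different) = prod((366-i)/366 for i=0..19) = 0.589430
P(at least one match) = 1 - 0.589430 = 0.410570

0.410570


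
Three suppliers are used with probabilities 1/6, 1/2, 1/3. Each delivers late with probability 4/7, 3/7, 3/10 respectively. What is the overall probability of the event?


P(A) = P(A|B1)P(B1) + P(A|B2)P(B2) + P(A|B3)P(B3)
= 4/7*1/6 + 3/7*1/2 + 3/10*1/3
= 2/21 + 3/14 + 1/10 = 43/105

43/105


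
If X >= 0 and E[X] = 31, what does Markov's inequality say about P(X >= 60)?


Markov: P(X >= a) <= E[X]/a
P(X >= 60) <= 31/60

31/60


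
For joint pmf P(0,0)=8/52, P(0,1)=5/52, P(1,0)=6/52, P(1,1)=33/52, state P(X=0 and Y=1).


Read from table: P(X=0, Y=1) = 5/52

5/52


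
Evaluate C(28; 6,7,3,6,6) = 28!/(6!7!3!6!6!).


28! = 304888344611713860501504000000
Denominator: 6!=720 * 7!=5040 * 3!=6 * 6!=720 * 6!=720
Coefficient = 304888344611713860501504000000 / 11287019520000 = 27012298868755200

27012298868755200


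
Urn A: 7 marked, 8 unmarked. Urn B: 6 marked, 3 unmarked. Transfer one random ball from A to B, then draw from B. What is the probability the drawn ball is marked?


P(transfer marked) = 7/15; P(transfer unmarked) = 8/15
If marked transferred: Urn II has 7 marked of 10, so P(marked|marked moved) = 7/10
If unmarked transferred: Urn II has 6 marked of 10, so P(marked|unmarked moved) = 3/5
By total probability: P(marked) = 7/15*7/10 + 8/15*3/5 = 97/150

97/150


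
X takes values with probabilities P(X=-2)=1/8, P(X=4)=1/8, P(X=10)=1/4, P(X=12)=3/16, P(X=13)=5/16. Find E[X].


E[X] = sum(x * P(x))
= -2*1/8 + 4*1/8 + 10*1/4 + 12*3/16 + 13*5/16
= 145/16

145/16


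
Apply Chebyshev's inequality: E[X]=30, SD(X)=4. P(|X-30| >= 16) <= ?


k = 16/4 = 4
Chebyshev: P(|X-mu| >= k*sigma) <= 1/k^2 = 1/4^2 = 1/16

1/16


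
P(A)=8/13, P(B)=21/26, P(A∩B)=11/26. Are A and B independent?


P(A)*P(B) = 8/13*21/26 = 84/169
P(A∩B) = 11/26 != 84/169, so not independent

No, A and B are not independent


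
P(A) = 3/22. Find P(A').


P(A') = 1 - P(A) = 1 - 3/22 = 19/22

19/22


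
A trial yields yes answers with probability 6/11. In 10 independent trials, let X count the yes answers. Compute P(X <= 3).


P(X<=3) = P(X=0) + P(X=1) + P(X=2) + P(X=3)
= 9765625/25937424601 + 117187500/25937424601 + 632812500/25937424601 + 2025000000/25937424601
= 2784765625/25937424601

2784765625/25937424601


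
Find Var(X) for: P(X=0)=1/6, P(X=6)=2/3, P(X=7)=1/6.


E[X] = 31/6, E[X^2] = 193/6
Var(X) = E[X^2] - (E[X])^2 = 193/6 - (31/6)^2 = 197/36

197/36


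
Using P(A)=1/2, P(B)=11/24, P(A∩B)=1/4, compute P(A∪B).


P(A∪B) = P(A) + P(B) - P(A∩B)
= 1/2 + 11/24 - 1/4 = 17/24

17/24


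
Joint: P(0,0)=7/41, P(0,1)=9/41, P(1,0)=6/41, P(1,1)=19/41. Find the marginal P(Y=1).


P(Y=1) = P(0,1)+P(1,1) = 9/41 + 19/41 = 28/41

28/41


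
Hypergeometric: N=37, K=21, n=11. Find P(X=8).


P(X=8) = C(21,8)*C(16,3) / C(37,11)
= 203490*560 / 854992152
= 113954400/854992152 = 13300/99789

13300/99789


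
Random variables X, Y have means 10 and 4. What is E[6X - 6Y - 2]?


E[6X - 6Y - 2] = 6*E[X] - 6*E[Y] - 2
= (6)*(10) + (-6)*(4) + (-2)
= 60 - 24 - 2 = 34

34


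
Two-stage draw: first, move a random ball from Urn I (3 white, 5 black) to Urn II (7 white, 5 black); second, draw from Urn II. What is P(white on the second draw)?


P(transfer white) = 3/8; P(transfer black) = 5/8
If white transferred: Urn II has 8 white of 13, so P(white|white moved) = 8/13
If black transferred: Urn II has 7 white of 13, so P(white|black moved) = 7/13
By total probability: P(white) = 3/8*8/13 + 5/8*7/13 = 59/104

59/104


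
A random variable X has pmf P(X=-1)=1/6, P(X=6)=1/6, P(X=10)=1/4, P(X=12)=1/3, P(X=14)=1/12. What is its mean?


E[X] = sum(x * P(x))
= -1*1/6 + 6*1/6 + 10*1/4 + 12*1/3 + 14*1/12
= 17/2

17/2


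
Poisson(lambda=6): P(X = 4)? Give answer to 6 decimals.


P(X=4) = e^(-6) * 6^4 / 4!
≈ 0.002478752177 * 1296 / 24
≈ 0.133853

0.133853


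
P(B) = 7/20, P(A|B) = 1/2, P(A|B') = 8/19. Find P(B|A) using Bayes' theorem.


P(A) = P(A|B)P(B) + P(A|B')P(B') = 1/2*7/20 + 8/19*13/20 = 341/760
P(B|A) = P(A|B)P(B)/P(A) = (7/40)/(341/760) = 133/341

133/341


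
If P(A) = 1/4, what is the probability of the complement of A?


P(A') = 1 - P(A) = 1 - 1/4 = 3/4

3/4


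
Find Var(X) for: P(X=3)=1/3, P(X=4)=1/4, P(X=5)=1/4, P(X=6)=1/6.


E[X] = 17/4, E[X^2] = 77/4
Var(X) = E[X^2] - (E[X])^2 = 77/4 - (17/4)^2 = 19/16

19/16


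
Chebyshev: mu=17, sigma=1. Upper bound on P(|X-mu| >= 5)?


k = 5/1 = 5
Chebyshev: P(|X-mu| >= k*sigma) <= 1/k^2 = 1/5^2 = 1/25

1/25


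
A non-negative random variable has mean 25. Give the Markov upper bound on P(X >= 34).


Markov: P(X >= a) <= E[X]/a
P(X >= 34) <= 25/34

25/34


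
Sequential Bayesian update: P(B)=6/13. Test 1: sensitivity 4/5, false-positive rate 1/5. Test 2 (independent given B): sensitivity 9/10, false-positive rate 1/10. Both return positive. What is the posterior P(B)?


After test 1: P(+) = 4/5*6/13 + 1/5*7/13 = 31/65
P(B|+) = (24/65)/(31/65) = 24/31
After test 2 (use post1 as new prior): P(+) = 9/10*24/31 + 1/10*7/31 = 223/310
P(B|+,+) = (108/155)/(223/310) = 216/223

216/223


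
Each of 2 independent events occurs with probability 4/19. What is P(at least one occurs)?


P(at least one) = 1 - P(none)
P(none) = (1 - 4/19)^2 = (15/19)^2 = 225/361
P(at least one) = 1 - 225/361 = 136/361

136/361
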